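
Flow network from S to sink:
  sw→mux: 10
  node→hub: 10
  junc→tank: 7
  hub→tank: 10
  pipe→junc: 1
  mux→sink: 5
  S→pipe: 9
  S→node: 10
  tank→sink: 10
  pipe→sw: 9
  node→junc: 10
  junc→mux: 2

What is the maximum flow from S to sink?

Augment S→pipe→sw→mux→sink: bottleneck 5. Total 5.
Augment S→pipe→junc→tank→sink: bottleneck 1. Total 6.
Augment S→node→junc→tank→sink: bottleneck 6. Total 12.
Augment S→node→hub→tank→sink: bottleneck 3. Total 15.
No augmenting path remains in the residual graph.

15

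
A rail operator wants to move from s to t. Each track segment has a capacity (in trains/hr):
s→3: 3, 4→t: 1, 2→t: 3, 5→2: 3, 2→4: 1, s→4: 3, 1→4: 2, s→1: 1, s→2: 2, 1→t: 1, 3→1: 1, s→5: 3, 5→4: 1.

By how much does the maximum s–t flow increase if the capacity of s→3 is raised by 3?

0

Original max flow = 5.
Edge s→3 does not cross the min cut (source side {1, 2, 3, 4, 5, s}), so extra capacity there cannot help.
New max flow = 5. Increase = 0.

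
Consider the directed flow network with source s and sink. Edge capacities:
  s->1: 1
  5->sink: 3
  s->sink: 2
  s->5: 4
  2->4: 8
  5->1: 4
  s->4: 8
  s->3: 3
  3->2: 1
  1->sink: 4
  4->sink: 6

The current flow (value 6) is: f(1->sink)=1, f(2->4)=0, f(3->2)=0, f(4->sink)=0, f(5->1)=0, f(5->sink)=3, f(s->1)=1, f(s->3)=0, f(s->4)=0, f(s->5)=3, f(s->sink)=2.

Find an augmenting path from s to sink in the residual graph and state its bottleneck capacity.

s->4->sink, bottleneck 6

Residual along s->4->sink: s->4: 8, 4->sink: 6.
Bottleneck = min = 6.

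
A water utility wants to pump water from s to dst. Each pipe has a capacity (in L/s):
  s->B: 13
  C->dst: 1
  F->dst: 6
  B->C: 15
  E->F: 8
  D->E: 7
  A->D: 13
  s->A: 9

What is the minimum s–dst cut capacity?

Max flow = 7 (via 2 augmenting paths).
In the residual at optimum, the set reachable from s is {A, B, C, D, E, F, s}.
Cut edges: C->dst (cap 1), F->dst (cap 6). Sum = 7.

7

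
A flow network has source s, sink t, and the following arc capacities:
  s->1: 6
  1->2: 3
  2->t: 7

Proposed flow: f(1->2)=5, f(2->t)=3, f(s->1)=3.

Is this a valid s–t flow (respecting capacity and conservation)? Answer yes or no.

Capacity violated on 1->2: flow 5 > capacity 3.

No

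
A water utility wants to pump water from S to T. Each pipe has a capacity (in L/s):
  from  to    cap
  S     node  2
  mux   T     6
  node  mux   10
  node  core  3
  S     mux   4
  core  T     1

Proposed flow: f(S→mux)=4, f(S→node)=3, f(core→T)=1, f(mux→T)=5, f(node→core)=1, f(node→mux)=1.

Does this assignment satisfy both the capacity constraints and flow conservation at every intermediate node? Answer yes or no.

No

Capacity violated on S→node: flow 3 > capacity 2.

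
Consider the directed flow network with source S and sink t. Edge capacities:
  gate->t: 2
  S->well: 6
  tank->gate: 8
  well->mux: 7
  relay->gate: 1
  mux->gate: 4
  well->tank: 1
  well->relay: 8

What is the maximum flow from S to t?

Augment S->well->relay->gate->t: bottleneck 1. Total 1.
Augment S->well->tank->gate->t: bottleneck 1. Total 2.
No augmenting path remains in the residual graph.

2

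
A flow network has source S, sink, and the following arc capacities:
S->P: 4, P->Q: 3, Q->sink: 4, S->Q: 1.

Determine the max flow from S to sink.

Augment S->Q->sink: bottleneck 1. Total 1.
Augment S->P->Q->sink: bottleneck 3. Total 4.
No augmenting path remains in the residual graph.

4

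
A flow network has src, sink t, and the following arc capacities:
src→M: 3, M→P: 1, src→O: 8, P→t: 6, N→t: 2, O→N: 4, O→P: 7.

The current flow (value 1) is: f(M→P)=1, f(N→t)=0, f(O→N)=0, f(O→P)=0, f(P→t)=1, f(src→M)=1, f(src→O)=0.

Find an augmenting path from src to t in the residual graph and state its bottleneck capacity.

src→O→P→t, bottleneck 5

Residual along src→O→P→t: src→O: 8, O→P: 7, P→t: 5.
Bottleneck = min = 5.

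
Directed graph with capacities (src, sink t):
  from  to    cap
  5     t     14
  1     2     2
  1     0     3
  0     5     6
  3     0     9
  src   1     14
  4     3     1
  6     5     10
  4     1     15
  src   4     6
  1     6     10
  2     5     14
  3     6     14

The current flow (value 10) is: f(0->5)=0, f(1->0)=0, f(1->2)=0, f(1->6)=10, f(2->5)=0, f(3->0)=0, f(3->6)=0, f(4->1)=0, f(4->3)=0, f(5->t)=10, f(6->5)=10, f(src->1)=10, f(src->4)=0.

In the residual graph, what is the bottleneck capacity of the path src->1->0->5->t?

3

Residual capacities along the path: src->1: 4, 1->0: 3, 0->5: 6, 5->t: 4.
Minimum is 3.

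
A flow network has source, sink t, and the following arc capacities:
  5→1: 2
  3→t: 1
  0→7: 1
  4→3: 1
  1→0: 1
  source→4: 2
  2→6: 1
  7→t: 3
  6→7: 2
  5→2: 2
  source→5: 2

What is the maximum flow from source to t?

Augment source→4→3→t: bottleneck 1. Total 1.
Augment source→5→2→6→7→t: bottleneck 1. Total 2.
Augment source→5→1→0→7→t: bottleneck 1. Total 3.
No augmenting path remains in the residual graph.

3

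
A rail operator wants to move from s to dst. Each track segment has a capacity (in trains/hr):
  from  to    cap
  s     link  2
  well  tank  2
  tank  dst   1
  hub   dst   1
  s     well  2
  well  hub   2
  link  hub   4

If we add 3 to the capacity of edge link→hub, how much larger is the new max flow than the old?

Original max flow = 2.
Edge link→hub does not cross the min cut (source side {hub, link, s, tank, well}), so extra capacity there cannot help.
New max flow = 2. Increase = 0.

0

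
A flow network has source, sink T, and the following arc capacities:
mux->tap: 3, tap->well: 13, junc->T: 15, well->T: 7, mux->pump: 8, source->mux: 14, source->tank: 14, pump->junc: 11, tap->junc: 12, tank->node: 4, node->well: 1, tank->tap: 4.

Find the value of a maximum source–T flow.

Augment source->mux->pump->junc->T: bottleneck 8. Total 8.
Augment source->mux->tap->junc->T: bottleneck 3. Total 11.
Augment source->tank->tap->junc->T: bottleneck 4. Total 15.
Augment source->tank->node->well->T: bottleneck 1. Total 16.
No augmenting path remains in the residual graph.

16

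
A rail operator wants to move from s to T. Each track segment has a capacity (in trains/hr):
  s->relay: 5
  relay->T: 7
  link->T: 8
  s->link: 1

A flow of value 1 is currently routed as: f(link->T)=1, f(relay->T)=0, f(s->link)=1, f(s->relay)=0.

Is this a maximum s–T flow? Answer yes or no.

No

Residual path s->relay->T has bottleneck 5 > 0.
Pushing 5 along it raises the flow to 6, so the given flow is not maximum.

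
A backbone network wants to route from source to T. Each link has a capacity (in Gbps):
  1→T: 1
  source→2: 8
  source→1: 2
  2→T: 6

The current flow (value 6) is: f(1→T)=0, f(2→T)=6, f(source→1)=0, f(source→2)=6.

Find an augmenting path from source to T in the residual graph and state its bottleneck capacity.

source→1→T, bottleneck 1

Residual along source→1→T: source→1: 2, 1→T: 1.
Bottleneck = min = 1.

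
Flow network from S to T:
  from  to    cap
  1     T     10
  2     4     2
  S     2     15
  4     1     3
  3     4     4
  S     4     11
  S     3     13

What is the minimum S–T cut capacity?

Max flow = 3 (via 1 augmenting path).
In the residual at optimum, the set reachable from S is {2, 3, 4, S}.
Cut edges: 4->1 (cap 3). Sum = 3.

3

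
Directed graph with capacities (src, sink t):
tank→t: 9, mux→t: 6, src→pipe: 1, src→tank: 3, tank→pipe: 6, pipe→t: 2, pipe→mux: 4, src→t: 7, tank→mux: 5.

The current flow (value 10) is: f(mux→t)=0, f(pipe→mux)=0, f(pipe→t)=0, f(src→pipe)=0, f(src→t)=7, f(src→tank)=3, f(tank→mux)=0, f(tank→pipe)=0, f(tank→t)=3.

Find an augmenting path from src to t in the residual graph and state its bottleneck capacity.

Residual along src→pipe→t: src→pipe: 1, pipe→t: 2.
Bottleneck = min = 1.

src→pipe→t, bottleneck 1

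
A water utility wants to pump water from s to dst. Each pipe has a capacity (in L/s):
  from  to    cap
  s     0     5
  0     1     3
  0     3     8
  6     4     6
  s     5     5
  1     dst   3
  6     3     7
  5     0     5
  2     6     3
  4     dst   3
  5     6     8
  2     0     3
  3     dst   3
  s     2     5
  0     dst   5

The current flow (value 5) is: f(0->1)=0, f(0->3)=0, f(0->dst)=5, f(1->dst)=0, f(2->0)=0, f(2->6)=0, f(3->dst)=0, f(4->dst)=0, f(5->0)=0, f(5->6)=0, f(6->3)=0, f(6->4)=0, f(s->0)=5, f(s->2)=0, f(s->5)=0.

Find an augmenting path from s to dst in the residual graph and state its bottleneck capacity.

s->2->6->4->dst, bottleneck 3

Residual along s->2->6->4->dst: s->2: 5, 2->6: 3, 6->4: 6, 4->dst: 3.
Bottleneck = min = 3.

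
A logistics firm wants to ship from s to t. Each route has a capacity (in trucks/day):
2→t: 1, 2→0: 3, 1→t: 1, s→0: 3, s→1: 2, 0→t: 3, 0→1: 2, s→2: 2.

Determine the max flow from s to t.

Augment s→2→t: bottleneck 1. Total 1.
Augment s→0→t: bottleneck 3. Total 4.
Augment s→1→t: bottleneck 1. Total 5.
No augmenting path remains in the residual graph.

5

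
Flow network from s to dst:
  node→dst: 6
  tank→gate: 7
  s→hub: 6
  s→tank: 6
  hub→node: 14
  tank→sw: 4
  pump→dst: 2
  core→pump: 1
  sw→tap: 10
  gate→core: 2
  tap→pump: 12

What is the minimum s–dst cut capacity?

Max flow = 8 (via 3 augmenting paths).
In the residual at optimum, the set reachable from s is {core, gate, pump, s, sw, tank, tap}.
Cut edges: s→hub (cap 6), pump→dst (cap 2). Sum = 8.

8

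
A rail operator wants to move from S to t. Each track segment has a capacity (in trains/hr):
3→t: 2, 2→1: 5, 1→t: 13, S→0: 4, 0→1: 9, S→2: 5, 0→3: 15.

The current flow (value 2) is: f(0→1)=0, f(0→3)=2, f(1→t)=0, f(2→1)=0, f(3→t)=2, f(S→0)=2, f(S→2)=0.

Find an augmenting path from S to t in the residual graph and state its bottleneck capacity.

Residual along S→0→1→t: S→0: 2, 0→1: 9, 1→t: 13.
Bottleneck = min = 2.

S→0→1→t, bottleneck 2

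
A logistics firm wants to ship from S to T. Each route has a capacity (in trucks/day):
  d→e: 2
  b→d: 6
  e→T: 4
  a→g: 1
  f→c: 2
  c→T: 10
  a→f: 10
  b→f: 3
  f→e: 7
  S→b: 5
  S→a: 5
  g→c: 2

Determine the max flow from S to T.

Augment S→a→g→c→T: bottleneck 1. Total 1.
Augment S→a→f→c→T: bottleneck 2. Total 3.
Augment S→a→f→e→T: bottleneck 2. Total 5.
Augment S→b→f→e→T: bottleneck 2. Total 7.
No augmenting path remains in the residual graph.

7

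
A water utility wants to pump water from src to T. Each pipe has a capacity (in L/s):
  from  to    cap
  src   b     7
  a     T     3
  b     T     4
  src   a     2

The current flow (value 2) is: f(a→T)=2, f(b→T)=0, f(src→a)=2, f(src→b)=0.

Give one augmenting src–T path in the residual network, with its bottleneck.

Residual along src→b→T: src→b: 7, b→T: 4.
Bottleneck = min = 4.

src→b→T, bottleneck 4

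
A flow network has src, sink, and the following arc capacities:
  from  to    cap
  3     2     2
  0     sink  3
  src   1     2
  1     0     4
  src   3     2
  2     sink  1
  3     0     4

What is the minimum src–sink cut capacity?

Max flow = 4 (via 3 augmenting paths).
In the residual at optimum, the set reachable from src is {src}.
Cut edges: src→1 (cap 2), src→3 (cap 2). Sum = 4.

4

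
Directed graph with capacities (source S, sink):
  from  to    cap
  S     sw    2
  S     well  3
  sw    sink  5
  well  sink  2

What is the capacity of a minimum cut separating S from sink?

4

Max flow = 4 (via 2 augmenting paths).
In the residual at optimum, the set reachable from S is {S, well}.
Cut edges: S->sw (cap 2), well->sink (cap 2). Sum = 4.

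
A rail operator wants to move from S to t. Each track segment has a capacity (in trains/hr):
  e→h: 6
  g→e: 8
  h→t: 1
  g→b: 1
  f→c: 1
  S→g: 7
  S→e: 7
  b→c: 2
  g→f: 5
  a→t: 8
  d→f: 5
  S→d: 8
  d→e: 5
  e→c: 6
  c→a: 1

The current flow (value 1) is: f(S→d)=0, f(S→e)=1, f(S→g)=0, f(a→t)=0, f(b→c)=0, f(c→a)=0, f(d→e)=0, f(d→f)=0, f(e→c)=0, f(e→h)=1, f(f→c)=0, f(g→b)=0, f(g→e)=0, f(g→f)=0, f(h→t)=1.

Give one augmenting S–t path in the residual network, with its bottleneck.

Residual along S→e→c→a→t: S→e: 6, e→c: 6, c→a: 1, a→t: 8.
Bottleneck = min = 1.

S→e→c→a→t, bottleneck 1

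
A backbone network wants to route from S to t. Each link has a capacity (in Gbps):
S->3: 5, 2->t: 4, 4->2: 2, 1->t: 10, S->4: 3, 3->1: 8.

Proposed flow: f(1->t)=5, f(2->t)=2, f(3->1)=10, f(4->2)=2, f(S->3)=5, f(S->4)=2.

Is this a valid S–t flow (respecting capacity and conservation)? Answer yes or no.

No

Capacity violated on 3->1: flow 10 > capacity 8.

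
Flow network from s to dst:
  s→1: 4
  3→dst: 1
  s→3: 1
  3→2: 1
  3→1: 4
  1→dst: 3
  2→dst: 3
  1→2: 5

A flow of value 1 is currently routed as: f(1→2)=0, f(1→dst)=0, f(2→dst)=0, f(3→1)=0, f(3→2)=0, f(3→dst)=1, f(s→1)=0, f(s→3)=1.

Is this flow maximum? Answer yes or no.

No

Residual path s→1→dst has bottleneck 3 > 0.
Pushing 3 along it raises the flow to 4, so the given flow is not maximum.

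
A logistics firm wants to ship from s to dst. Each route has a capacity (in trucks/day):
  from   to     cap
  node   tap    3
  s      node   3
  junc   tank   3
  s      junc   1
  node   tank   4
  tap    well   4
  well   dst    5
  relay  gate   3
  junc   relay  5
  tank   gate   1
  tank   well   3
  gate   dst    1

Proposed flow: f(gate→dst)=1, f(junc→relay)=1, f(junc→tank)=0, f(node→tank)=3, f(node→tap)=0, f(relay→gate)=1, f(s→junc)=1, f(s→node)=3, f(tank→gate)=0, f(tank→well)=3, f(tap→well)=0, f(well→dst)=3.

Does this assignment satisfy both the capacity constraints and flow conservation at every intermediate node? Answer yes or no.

Every edge has 0 ≤ f(e) ≤ cap(e).
At each intermediate node, inflow equals outflow.

Yes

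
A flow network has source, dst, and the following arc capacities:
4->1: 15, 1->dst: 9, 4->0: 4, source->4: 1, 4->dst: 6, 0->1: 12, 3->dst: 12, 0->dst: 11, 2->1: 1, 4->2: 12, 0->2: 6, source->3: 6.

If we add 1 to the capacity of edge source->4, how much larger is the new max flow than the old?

Original max flow = 7.
After raising cap(source->4), augmenting paths through that edge carry 1 more unit.
New max flow = 8. Increase = 1.

1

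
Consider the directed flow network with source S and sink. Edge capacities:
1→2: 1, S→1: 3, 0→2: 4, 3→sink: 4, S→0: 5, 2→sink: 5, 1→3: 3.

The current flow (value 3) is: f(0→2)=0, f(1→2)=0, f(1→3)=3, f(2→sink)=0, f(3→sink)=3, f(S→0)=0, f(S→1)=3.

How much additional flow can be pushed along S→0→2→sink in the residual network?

4

Residual capacities along the path: S→0: 5, 0→2: 4, 2→sink: 5.
Minimum is 4.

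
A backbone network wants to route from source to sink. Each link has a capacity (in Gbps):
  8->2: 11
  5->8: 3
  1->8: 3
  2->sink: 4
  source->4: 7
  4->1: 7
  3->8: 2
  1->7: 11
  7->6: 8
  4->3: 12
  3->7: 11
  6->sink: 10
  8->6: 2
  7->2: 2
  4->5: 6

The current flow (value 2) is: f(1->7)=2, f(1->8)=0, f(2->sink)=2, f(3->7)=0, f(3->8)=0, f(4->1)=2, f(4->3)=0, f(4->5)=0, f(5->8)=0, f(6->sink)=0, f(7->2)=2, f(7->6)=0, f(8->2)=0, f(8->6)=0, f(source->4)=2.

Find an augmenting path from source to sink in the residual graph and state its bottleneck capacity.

source->4->1->7->6->sink, bottleneck 5

Residual along source->4->1->7->6->sink: source->4: 5, 4->1: 5, 1->7: 9, 7->6: 8, 6->sink: 10.
Bottleneck = min = 5.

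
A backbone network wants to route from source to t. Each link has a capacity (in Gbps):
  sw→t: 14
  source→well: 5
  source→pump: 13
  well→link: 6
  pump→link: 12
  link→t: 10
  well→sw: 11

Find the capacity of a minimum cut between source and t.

Max flow = 15 (via 2 augmenting paths).
In the residual at optimum, the set reachable from source is {link, pump, source}.
Cut edges: source→well (cap 5), link→t (cap 10). Sum = 15.

15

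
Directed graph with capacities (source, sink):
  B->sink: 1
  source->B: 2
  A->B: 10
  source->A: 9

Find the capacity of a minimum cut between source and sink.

1

Max flow = 1 (via 1 augmenting path).
In the residual at optimum, the set reachable from source is {A, B, source}.
Cut edges: B->sink (cap 1). Sum = 1.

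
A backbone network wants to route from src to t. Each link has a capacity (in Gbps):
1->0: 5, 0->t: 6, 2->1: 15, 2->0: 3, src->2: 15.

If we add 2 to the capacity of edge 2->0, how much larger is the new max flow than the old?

0

Original max flow = 6.
Edge 2->0 does not cross the min cut (source side {0, 1, 2, src}), so extra capacity there cannot help.
New max flow = 6. Increase = 0.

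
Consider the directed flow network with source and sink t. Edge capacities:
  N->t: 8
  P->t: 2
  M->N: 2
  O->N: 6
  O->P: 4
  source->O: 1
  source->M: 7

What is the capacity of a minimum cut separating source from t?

3

Max flow = 3 (via 2 augmenting paths).
In the residual at optimum, the set reachable from source is {M, source}.
Cut edges: source->O (cap 1), M->N (cap 2). Sum = 3.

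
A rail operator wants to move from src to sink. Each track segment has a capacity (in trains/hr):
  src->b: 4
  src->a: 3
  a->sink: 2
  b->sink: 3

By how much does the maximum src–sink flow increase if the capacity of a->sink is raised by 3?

Original max flow = 5.
After raising cap(a->sink), augmenting paths through that edge carry 1 more unit.
New max flow = 6. Increase = 1.

1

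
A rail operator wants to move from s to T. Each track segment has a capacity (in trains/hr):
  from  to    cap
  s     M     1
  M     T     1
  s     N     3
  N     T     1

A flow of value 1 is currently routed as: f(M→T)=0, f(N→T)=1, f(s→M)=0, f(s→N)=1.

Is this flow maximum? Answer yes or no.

No

Residual path s→M→T has bottleneck 1 > 0.
Pushing 1 along it raises the flow to 2, so the given flow is not maximum.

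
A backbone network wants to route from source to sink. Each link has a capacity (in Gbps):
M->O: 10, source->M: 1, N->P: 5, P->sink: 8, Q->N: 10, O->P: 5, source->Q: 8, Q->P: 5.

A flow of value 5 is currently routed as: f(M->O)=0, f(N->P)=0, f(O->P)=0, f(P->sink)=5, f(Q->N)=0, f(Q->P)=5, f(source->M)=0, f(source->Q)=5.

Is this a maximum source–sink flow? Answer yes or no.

No

Residual path source->M->O->P->sink has bottleneck 1 > 0.
Pushing 1 along it raises the flow to 6, so the given flow is not maximum.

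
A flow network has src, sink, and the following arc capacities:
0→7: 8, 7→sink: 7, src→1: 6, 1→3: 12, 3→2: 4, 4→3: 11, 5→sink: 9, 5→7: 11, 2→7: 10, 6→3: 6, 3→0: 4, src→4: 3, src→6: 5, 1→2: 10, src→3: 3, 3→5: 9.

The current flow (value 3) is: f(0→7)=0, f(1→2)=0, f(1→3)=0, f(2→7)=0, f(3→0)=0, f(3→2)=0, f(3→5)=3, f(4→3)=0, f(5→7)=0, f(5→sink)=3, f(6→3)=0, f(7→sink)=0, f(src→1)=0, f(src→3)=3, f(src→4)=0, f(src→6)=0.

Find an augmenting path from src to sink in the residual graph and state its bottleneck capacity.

src→6→3→5→sink, bottleneck 5

Residual along src→6→3→5→sink: src→6: 5, 6→3: 6, 3→5: 6, 5→sink: 6.
Bottleneck = min = 5.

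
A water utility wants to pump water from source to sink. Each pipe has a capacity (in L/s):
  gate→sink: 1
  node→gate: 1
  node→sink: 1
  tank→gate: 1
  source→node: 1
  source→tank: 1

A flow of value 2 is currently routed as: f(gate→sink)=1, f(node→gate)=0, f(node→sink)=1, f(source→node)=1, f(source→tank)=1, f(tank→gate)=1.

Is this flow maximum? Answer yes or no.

Residual reachable from source: {source}; sink is not reachable.
Saturated cut: source→tank, source→node with total capacity 2 = current flow value. Flow is maximum.

Yes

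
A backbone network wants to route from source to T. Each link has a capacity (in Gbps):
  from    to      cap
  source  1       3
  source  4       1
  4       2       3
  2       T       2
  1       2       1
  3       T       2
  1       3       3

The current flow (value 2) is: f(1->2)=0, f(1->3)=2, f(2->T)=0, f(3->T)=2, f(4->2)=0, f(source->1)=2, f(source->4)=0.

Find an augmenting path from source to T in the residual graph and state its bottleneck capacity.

Residual along source->1->2->T: source->1: 1, 1->2: 1, 2->T: 2.
Bottleneck = min = 1.

source->1->2->T, bottleneck 1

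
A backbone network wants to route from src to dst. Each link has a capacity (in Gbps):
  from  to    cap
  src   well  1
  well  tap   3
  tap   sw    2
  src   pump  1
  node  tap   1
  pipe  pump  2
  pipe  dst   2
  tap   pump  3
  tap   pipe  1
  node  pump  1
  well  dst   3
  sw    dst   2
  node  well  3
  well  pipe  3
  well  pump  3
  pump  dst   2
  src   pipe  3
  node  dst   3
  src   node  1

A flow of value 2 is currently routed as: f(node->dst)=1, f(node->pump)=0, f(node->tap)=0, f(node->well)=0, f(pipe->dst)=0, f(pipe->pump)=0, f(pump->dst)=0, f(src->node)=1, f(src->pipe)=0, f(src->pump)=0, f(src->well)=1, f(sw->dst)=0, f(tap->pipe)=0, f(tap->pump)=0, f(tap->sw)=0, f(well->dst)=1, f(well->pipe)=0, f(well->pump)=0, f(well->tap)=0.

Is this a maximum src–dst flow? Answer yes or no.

Residual path src->pipe->dst has bottleneck 2 > 0.
Pushing 2 along it raises the flow to 4, so the given flow is not maximum.

No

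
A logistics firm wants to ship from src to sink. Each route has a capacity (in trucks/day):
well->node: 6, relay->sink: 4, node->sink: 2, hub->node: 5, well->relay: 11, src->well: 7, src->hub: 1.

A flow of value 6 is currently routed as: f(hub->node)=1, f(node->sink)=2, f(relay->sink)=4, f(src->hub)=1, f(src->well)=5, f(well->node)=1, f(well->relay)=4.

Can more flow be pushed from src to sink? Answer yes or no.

No

Residual reachable from src: {hub, node, relay, src, well}; sink is not reachable.
Saturated cut: node->sink, relay->sink with total capacity 6 = current flow value. Flow is maximum.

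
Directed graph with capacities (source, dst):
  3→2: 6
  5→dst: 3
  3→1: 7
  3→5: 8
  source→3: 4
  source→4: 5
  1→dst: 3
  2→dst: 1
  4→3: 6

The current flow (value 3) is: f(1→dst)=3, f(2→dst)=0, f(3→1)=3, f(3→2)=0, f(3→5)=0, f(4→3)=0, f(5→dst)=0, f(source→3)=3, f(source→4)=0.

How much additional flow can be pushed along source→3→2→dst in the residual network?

1

Residual capacities along the path: source→3: 1, 3→2: 6, 2→dst: 1.
Minimum is 1.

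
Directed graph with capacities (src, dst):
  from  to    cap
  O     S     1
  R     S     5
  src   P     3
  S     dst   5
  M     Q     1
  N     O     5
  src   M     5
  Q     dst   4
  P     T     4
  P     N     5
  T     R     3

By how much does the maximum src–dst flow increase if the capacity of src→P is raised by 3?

1

Original max flow = 4.
After raising cap(src→P), augmenting paths through that edge carry 1 more unit.
New max flow = 5. Increase = 1.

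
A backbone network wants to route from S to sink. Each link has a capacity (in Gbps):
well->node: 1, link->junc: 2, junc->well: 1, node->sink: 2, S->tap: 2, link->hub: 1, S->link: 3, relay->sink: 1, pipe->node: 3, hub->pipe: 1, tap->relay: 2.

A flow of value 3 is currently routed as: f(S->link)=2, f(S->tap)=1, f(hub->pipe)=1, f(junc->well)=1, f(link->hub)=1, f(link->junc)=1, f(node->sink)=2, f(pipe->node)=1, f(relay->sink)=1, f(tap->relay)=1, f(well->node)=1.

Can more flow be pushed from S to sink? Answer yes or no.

No

Residual reachable from S: {S, junc, link, relay, tap}; sink is not reachable.
Saturated cut: junc->well, link->hub, relay->sink with total capacity 3 = current flow value. Flow is maximum.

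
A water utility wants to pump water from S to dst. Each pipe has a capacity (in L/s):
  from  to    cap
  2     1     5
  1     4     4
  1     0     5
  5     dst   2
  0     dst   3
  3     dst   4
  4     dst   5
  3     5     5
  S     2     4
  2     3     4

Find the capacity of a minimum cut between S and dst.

4

Max flow = 4 (via 1 augmenting path).
In the residual at optimum, the set reachable from S is {S}.
Cut edges: S→2 (cap 4). Sum = 4.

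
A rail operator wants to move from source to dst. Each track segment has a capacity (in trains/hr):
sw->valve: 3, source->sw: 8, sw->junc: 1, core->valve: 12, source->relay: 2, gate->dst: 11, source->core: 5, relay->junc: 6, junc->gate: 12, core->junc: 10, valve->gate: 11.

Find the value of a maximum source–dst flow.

Augment source->sw->valve->gate->dst: bottleneck 3. Total 3.
Augment source->sw->junc->gate->dst: bottleneck 1. Total 4.
Augment source->relay->junc->gate->dst: bottleneck 2. Total 6.
Augment source->core->junc->gate->dst: bottleneck 5. Total 11.
No augmenting path remains in the residual graph.

11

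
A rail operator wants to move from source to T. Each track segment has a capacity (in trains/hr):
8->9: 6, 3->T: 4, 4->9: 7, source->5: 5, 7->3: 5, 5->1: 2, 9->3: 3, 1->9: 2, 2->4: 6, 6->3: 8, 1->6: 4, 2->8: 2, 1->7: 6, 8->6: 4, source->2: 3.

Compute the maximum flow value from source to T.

4

Augment source->2->8->6->3->T: bottleneck 2. Total 2.
Augment source->2->4->9->3->T: bottleneck 1. Total 3.
Augment source->5->1->6->3->T: bottleneck 1. Total 4.
No augmenting path remains in the residual graph.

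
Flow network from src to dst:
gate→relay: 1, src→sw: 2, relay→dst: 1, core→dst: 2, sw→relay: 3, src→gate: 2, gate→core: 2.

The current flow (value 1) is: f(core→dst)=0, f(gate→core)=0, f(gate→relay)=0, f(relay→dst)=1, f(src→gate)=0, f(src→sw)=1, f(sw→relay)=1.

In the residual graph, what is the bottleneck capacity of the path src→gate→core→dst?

Residual capacities along the path: src→gate: 2, gate→core: 2, core→dst: 2.
Minimum is 2.

2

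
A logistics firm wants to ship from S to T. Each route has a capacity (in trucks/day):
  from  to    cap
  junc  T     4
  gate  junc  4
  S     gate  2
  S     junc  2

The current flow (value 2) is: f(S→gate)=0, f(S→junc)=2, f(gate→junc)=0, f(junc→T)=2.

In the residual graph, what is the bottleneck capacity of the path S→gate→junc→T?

Residual capacities along the path: S→gate: 2, gate→junc: 4, junc→T: 2.
Minimum is 2.

2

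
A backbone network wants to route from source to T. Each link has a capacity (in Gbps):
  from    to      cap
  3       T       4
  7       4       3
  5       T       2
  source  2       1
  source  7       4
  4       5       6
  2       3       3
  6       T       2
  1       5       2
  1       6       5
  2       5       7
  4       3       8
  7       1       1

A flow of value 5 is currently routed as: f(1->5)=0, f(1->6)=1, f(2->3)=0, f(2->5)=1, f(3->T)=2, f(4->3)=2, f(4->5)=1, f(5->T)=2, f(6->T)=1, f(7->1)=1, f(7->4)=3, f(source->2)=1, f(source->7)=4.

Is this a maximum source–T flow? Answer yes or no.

Yes

Residual reachable from source: {source}; T is not reachable.
Saturated cut: source->7, source->2 with total capacity 5 = current flow value. Flow is maximum.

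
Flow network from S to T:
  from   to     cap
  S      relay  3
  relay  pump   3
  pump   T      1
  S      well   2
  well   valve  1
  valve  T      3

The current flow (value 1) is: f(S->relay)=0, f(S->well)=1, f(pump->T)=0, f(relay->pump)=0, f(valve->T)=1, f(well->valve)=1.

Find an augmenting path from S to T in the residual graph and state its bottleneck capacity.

Residual along S->relay->pump->T: S->relay: 3, relay->pump: 3, pump->T: 1.
Bottleneck = min = 1.

S->relay->pump->T, bottleneck 1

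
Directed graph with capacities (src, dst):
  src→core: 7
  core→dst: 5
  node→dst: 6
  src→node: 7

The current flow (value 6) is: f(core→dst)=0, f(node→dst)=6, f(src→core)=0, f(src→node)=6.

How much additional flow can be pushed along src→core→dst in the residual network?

Residual capacities along the path: src→core: 7, core→dst: 5.
Minimum is 5.

5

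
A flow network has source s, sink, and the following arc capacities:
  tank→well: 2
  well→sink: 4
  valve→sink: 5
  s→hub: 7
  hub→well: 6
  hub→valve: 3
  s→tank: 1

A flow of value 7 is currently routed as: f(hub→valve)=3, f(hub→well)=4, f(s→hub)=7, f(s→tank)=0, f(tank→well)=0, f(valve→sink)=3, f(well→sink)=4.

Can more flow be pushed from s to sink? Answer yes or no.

Residual reachable from s: {hub, s, tank, well}; sink is not reachable.
Saturated cut: hub→valve, well→sink with total capacity 7 = current flow value. Flow is maximum.

No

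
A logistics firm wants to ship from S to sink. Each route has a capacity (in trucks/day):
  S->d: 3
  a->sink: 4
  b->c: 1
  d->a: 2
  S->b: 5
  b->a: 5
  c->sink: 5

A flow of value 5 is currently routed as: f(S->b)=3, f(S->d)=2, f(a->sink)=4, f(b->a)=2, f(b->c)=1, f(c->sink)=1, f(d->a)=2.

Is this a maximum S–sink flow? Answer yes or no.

Yes

Residual reachable from S: {S, a, b, d}; sink is not reachable.
Saturated cut: b->c, a->sink with total capacity 5 = current flow value. Flow is maximum.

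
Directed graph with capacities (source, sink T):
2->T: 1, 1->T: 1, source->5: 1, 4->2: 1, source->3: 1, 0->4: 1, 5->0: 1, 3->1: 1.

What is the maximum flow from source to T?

Augment source->3->1->T: bottleneck 1. Total 1.
Augment source->5->0->4->2->T: bottleneck 1. Total 2.
No augmenting path remains in the residual graph.

2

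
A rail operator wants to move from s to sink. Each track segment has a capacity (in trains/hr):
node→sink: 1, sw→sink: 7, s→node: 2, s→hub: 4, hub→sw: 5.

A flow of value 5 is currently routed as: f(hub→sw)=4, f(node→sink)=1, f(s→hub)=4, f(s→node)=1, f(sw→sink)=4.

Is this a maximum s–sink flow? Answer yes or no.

Yes

Residual reachable from s: {node, s}; sink is not reachable.
Saturated cut: s→hub, node→sink with total capacity 5 = current flow value. Flow is maximum.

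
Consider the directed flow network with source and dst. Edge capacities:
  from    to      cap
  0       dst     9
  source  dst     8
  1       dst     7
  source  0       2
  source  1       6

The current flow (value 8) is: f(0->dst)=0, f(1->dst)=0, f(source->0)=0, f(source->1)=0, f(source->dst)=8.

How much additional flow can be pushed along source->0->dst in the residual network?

Residual capacities along the path: source->0: 2, 0->dst: 9.
Minimum is 2.

2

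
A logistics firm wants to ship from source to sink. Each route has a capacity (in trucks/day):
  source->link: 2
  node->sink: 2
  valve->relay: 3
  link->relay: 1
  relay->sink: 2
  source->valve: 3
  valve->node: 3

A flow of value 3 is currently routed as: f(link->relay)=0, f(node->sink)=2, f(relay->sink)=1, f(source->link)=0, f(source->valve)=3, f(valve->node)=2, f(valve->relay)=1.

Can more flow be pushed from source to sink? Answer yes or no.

Residual path source->link->relay->sink has bottleneck 1 > 0.
Pushing 1 along it raises the flow to 4, so the given flow is not maximum.

Yes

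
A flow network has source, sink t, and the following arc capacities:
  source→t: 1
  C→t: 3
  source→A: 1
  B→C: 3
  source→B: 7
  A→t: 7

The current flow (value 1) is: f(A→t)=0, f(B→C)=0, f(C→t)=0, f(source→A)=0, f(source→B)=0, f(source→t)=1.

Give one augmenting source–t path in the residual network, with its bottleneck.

source→A→t, bottleneck 1

Residual along source→A→t: source→A: 1, A→t: 7.
Bottleneck = min = 1.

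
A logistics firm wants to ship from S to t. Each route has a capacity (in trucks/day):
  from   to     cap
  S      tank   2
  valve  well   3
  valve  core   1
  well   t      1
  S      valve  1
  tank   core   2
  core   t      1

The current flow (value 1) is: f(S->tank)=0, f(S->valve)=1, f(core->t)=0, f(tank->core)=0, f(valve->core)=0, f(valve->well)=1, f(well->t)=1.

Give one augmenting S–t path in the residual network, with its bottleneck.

Residual along S->tank->core->t: S->tank: 2, tank->core: 2, core->t: 1.
Bottleneck = min = 1.

S->tank->core->t, bottleneck 1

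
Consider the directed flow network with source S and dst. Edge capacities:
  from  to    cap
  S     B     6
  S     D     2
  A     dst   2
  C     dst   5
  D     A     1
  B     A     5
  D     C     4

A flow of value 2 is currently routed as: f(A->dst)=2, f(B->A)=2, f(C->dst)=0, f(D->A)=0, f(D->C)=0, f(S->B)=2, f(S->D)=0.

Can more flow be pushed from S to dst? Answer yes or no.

Residual path S->D->C->dst has bottleneck 2 > 0.
Pushing 2 along it raises the flow to 4, so the given flow is not maximum.

Yes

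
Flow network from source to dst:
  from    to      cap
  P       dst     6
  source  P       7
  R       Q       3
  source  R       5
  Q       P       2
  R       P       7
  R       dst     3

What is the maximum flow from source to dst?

Augment source->R->dst: bottleneck 3. Total 3.
Augment source->P->dst: bottleneck 6. Total 9.
No augmenting path remains in the residual graph.

9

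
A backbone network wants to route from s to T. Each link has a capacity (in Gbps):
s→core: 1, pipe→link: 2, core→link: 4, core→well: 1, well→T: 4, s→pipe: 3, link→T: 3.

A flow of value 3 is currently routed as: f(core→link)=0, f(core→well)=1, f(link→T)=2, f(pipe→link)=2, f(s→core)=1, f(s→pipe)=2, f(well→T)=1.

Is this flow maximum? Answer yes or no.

Yes

Residual reachable from s: {pipe, s}; T is not reachable.
Saturated cut: s→core, pipe→link with total capacity 3 = current flow value. Flow is maximum.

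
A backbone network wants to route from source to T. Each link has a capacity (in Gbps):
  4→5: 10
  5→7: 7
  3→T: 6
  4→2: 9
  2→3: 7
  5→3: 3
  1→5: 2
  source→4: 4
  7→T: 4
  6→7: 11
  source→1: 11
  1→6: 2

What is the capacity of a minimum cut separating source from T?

Max flow = 8 (via 3 augmenting paths).
In the residual at optimum, the set reachable from source is {1, source}.
Cut edges: source→4 (cap 4), 1→5 (cap 2), 1→6 (cap 2). Sum = 8.

8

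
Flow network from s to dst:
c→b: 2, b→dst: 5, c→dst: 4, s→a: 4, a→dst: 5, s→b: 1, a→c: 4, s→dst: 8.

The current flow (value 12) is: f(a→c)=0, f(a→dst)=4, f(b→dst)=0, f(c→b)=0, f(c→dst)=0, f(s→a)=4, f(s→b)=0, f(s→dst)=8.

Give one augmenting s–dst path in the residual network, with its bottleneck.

Residual along s→b→dst: s→b: 1, b→dst: 5.
Bottleneck = min = 1.

s→b→dst, bottleneck 1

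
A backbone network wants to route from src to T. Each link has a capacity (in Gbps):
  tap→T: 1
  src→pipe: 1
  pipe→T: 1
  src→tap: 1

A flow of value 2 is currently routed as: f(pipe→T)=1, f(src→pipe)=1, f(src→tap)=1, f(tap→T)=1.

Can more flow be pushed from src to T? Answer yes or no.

Residual reachable from src: {src}; T is not reachable.
Saturated cut: src→pipe, src→tap with total capacity 2 = current flow value. Flow is maximum.

No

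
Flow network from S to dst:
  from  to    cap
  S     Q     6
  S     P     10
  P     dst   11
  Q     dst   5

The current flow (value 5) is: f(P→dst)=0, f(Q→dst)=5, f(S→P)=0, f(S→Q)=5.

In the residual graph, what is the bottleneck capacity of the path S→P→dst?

Residual capacities along the path: S→P: 10, P→dst: 11.
Minimum is 10.

10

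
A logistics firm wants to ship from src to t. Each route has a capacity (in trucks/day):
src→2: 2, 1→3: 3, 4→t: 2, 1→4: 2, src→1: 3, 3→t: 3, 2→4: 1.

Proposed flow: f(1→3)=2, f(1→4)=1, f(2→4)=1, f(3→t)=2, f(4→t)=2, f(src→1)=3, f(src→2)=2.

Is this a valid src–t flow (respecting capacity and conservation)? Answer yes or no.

No

Conservation fails at 2: inflow 2 ≠ outflow 1.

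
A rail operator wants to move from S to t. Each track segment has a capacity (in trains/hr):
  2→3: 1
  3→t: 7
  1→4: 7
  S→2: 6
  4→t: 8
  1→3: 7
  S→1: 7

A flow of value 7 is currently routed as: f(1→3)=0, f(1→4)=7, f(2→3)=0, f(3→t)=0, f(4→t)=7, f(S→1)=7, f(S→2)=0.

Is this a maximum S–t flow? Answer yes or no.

Residual path S→2→3→t has bottleneck 1 > 0.
Pushing 1 along it raises the flow to 8, so the given flow is not maximum.

No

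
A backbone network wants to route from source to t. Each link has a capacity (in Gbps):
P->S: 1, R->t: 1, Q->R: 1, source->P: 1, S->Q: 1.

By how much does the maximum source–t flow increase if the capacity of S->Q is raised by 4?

0

Original max flow = 1.
Edge S->Q does not cross the min cut (source side {source}), so extra capacity there cannot help.
New max flow = 1. Increase = 0.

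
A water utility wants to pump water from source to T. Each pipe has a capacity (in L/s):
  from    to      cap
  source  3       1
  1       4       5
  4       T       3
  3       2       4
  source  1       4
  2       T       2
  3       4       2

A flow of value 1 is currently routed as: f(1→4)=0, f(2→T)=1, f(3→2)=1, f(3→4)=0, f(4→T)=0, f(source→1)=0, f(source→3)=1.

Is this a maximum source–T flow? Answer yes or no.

Residual path source→1→4→T has bottleneck 3 > 0.
Pushing 3 along it raises the flow to 4, so the given flow is not maximum.

No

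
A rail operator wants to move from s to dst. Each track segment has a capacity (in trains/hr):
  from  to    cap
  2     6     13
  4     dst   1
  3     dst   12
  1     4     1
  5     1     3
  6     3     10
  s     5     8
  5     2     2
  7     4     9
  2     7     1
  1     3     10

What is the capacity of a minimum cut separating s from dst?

5

Max flow = 5 (via 3 augmenting paths).
In the residual at optimum, the set reachable from s is {5, s}.
Cut edges: 5->2 (cap 2), 5->1 (cap 3). Sum = 5.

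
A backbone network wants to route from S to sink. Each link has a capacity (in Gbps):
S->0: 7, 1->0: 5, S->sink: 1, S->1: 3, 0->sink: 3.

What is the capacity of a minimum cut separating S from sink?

Max flow = 4 (via 2 augmenting paths).
In the residual at optimum, the set reachable from S is {0, 1, S}.
Cut edges: S->sink (cap 1), 0->sink (cap 3). Sum = 4.

4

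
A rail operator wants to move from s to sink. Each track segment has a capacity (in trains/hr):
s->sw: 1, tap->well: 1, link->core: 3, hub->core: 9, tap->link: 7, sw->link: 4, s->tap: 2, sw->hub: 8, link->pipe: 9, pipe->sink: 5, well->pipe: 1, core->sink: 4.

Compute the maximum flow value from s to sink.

3

Augment s->tap->well->pipe->sink: bottleneck 1. Total 1.
Augment s->tap->link->pipe->sink: bottleneck 1. Total 2.
Augment s->sw->link->pipe->sink: bottleneck 1. Total 3.
No augmenting path remains in the residual graph.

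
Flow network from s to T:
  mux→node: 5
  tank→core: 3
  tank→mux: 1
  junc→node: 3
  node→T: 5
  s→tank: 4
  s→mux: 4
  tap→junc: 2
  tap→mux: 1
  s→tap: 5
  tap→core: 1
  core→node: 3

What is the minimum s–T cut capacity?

5

Max flow = 5 (via 2 augmenting paths).
In the residual at optimum, the set reachable from s is {core, junc, mux, node, s, tank, tap}.
Cut edges: node→T (cap 5). Sum = 5.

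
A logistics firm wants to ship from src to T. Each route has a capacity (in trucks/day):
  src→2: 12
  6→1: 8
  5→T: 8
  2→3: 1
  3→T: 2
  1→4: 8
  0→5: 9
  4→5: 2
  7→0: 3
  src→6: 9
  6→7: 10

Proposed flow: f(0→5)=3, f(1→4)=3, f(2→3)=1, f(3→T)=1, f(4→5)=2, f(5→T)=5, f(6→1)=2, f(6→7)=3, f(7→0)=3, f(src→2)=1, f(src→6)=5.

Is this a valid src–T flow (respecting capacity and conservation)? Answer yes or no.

Conservation fails at 1: inflow 2 ≠ outflow 3.

No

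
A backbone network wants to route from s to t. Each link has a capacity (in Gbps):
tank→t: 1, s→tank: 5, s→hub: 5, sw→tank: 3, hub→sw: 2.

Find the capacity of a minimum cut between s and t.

1

Max flow = 1 (via 1 augmenting path).
In the residual at optimum, the set reachable from s is {hub, s, sw, tank}.
Cut edges: tank→t (cap 1). Sum = 1.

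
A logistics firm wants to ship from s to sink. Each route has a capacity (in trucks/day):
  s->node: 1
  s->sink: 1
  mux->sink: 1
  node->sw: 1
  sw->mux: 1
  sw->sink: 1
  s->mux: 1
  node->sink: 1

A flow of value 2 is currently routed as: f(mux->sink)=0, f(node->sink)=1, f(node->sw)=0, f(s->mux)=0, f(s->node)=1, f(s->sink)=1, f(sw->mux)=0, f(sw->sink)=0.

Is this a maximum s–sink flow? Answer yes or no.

Residual path s->mux->sink has bottleneck 1 > 0.
Pushing 1 along it raises the flow to 3, so the given flow is not maximum.

No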